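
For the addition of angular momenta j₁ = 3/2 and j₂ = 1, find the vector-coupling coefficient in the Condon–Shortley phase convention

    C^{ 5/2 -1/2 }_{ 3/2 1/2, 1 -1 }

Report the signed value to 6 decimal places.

triangle: 0!*3!*2!/6! = 12/720
(j±m)!: 2!*1!*0!*2!*2!*3! = 48
prefactor² = (2J+1)*Δ*N² = 24/5
  k=0: +1/(0!*0!*1!*0!*2!*2!) = 1/4
Σ = 1/4  ⇒  CG² = 24/5*1/4² = 3/10
CG = +√(3/10) = +0.547723

+0.547723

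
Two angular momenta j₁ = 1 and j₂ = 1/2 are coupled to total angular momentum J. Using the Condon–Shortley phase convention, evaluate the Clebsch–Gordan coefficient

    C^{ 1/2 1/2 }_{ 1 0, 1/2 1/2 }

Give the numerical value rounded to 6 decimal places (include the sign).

√[2·1!1!0!/3! · 1!1!1!0!1!0!] = √(1/3)
  +(−1)^1/∏(1,0,0,0,1,0)! = -1  (running -1)
⟨..|..⟩ = √(1/3)·(-1) = -0.577350

-0.577350  (= −√(1/3))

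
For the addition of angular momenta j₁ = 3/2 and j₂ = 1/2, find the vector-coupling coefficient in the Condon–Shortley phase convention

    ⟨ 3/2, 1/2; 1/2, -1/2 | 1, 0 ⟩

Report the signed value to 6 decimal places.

triangle: 1!×2!×0!/4! = 2/24
(j±m)!: 2!×1!×0!×1!×1!×1! = 2
prefactor² = (2J+1)×Δ×N² = 1/2
  k=0: +1/(0!×1!×1!×0!×1!×0!) = 1
Σ = 1  ⇒  CG² = 1/2×1² = 1/2
CG = +√(1/2) = +0.707107

+√(1/2) ≈ +0.707107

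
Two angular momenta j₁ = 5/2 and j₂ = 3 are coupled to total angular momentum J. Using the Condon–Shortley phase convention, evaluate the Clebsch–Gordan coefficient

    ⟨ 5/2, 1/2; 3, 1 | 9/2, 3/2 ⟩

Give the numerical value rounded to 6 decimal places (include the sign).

j₁+j₂−J=1  J+j₁−j₂=4  J−j₁+j₂=5  j₁+j₂+J+1=11
(j₁±m₁, j₂±m₂, J±M) = (3,2,4,2,6,3)
P² = 138240/77
sum k=0..1:
  [0] +1/96 = 1/96
  [1] −1/72 = -1/72
S = -1/288
C² = P²·S² = 5/231 ; C = -0.147122

−√(5/231) = -0.147122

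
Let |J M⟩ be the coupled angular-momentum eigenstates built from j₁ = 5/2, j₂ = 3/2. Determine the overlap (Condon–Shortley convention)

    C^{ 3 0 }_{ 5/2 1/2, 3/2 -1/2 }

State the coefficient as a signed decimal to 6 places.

+√(1/5) ≈ +0.447214

√[7·1!4!2!/8! · 3!2!1!2!3!3!] = √(36/5)
  +(−1)^0/∏(0,1,2,1,2,1)! = 1/4  (running 1/4)
  +(−1)^1/∏(1,0,1,0,3,2)! = -1/12  (running 1/6)
⟨..|..⟩ = √(36/5)·(1/6) = +0.447214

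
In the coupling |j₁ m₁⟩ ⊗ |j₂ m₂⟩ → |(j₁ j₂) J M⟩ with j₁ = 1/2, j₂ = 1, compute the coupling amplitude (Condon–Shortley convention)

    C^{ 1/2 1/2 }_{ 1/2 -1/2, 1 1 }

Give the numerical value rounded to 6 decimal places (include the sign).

−√(2/3) ≈ -0.816497

triangle: 1!*0!*1!/3! = 1/6
(j±m)!: 0!*1!*2!*0!*1!*0! = 2
prefactor² = (2J+1)*Δ*N² = 2/3
  k=1: −1/(1!*0!*0!*1!*0!*0!) = -1
Σ = -1  ⇒  CG² = 2/3*(-1)² = 2/3
CG = −√(2/3) = -0.816497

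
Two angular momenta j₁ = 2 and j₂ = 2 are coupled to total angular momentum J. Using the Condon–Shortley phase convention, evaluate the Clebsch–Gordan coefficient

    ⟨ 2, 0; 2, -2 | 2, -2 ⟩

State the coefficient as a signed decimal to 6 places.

√[5·2!2!2!/7! · 2!2!0!4!0!4!] = √(128/7)
  +(−1)^0/∏(0,2,2,0,0,2)! = 1/8  (running 1/8)
⟨..|..⟩ = √(128/7)·(1/8) = +0.534522

+0.534522  (= +√(2/7))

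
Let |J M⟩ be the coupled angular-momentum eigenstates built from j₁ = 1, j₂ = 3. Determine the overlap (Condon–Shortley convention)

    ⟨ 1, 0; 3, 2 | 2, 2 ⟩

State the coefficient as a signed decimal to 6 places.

-0.487950

√[5·2!0!4!/7! · 1!1!5!1!4!0!] = √(960/7)
  +(−1)^1/∏(1,1,0,4,0,0)! = -1/24  (running -1/24)
⟨..|..⟩ = √(960/7)·(-1/24) = -0.487950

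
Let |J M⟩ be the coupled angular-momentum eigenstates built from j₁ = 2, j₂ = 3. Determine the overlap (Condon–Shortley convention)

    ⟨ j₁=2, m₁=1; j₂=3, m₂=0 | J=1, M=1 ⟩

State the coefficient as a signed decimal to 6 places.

-0.292770

triangle: 4!×0!×2!/7! = 48/5040
(j±m)!: 3!×1!×3!×3!×2!×0! = 432
prefactor² = (2J+1)×Δ×N² = 432/35
  k=1: −1/(1!×3!×0!×2!×0!×0!) = -1/12
Σ = -1/12  ⇒  CG² = 432/35×(-1/12)² = 3/35
CG = −√(3/35) = -0.292770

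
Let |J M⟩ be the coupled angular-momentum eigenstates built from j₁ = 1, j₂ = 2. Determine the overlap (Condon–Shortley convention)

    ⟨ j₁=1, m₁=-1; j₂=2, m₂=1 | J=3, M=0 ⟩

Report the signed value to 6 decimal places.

+0.447214

√[7·0!2!4!/7! · 0!2!3!1!3!3!] = √(144/5)
  +(−1)^0/∏(0,0,2,3,0,1)! = 1/12  (running 1/12)
⟨..|..⟩ = √(144/5)·(1/12) = +0.447214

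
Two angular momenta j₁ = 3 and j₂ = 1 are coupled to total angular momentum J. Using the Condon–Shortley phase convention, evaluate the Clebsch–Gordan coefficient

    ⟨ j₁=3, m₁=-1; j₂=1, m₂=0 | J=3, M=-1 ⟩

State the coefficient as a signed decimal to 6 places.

-0.288675

triangle: 1!×5!×1!/8! = 120/40320
(j±m)!: 2!×4!×1!×1!×2!×4! = 2304
prefactor² = (2J+1)×Δ×N² = 48
  k=0: +1/(0!×1!×4!×1!×1!×0!) = 1/24
  k=1: −1/(1!×0!×3!×0!×2!×1!) = -1/12
Σ = -1/24  ⇒  CG² = 48×(-1/24)² = 1/12
CG = −√(1/12) = -0.288675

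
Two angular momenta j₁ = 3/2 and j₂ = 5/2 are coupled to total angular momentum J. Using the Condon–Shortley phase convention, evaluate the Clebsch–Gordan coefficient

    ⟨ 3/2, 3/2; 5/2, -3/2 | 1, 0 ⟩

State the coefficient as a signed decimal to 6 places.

triangle: 3!·0!·2!/6! = 12/720
(j±m)!: 3!·0!·1!·4!·1!·1! = 144
prefactor² = (2J+1)·Δ·N² = 36/5
  k=0: +1/(0!·3!·0!·1!·0!·1!) = 1/6
Σ = 1/6  ⇒  CG² = 36/5·1/6² = 1/5
CG = +√(1/5) = +0.447214

+0.447214  (= +√(1/5))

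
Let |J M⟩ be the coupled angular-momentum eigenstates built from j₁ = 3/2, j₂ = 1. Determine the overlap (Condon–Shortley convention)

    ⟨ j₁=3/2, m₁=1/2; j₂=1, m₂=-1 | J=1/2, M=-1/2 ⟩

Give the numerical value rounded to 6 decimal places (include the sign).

triangle: 2!·1!·0!/4! = 2/24
(j±m)!: 2!·1!·0!·2!·0!·1! = 4
prefactor² = (2J+1)·Δ·N² = 2/3
  k=0: +1/(0!·2!·1!·0!·0!·0!) = 1/2
Σ = 1/2  ⇒  CG² = 2/3·1/2² = 1/6
CG = +√(1/6) = +0.408248

+0.408248  (= +√(1/6))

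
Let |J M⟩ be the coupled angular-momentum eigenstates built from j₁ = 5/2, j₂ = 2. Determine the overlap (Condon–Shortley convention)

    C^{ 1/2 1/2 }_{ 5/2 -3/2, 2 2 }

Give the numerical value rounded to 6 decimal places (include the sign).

√[2·4!1!0!/6! · 1!4!4!0!1!0!] = √(192/5)
  +(−1)^4/∏(4,0,0,0,1,0)! = 1/24  (running 1/24)
⟨..|..⟩ = √(192/5)·(1/24) = +0.258199

+√(1/15) ≈ +0.258199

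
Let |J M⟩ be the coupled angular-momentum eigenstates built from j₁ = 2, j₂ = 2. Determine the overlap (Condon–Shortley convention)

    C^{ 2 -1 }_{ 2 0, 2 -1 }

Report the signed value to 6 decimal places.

-0.267261  (= −√(1/14))

triangle: 2!*2!*2!/7! = 8/5040
(j±m)!: 2!*2!*1!*3!*1!*3! = 144
prefactor² = (2J+1)*Δ*N² = 8/7
  k=0: +1/(0!*2!*2!*1!*0!*1!) = 1/4
  k=1: −1/(1!*1!*1!*0!*1!*2!) = -1/2
Σ = -1/4  ⇒  CG² = 8/7*(-1/4)² = 1/14
CG = −√(1/14) = -0.267261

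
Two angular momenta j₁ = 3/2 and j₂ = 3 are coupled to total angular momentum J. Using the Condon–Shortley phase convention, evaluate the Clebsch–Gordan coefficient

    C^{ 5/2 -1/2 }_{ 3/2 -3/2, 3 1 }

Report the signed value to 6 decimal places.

√[6·2!1!4!/8! · 0!3!4!2!2!3!] = √(864/35)
  +(−1)^2/∏(2,0,1,2,0,2)! = 1/8  (running 1/8)
⟨..|..⟩ = √(864/35)·(1/8) = +0.621059

+0.621059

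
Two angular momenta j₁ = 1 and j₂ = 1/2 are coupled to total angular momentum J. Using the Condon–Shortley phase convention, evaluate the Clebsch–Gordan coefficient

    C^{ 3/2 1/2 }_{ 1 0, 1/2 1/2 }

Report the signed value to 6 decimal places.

j₁+j₂−J=0  J+j₁−j₂=2  J−j₁+j₂=1  j₁+j₂+J+1=4
(j₁±m₁, j₂±m₂, J±M) = (1,1,1,0,2,1)
P² = 2/3
sum k=0..0:
  [0] +1/1 = 1
S = 1
C² = P²·S² = 2/3 ; C = +0.816497

+0.816497  (= +√(2/3))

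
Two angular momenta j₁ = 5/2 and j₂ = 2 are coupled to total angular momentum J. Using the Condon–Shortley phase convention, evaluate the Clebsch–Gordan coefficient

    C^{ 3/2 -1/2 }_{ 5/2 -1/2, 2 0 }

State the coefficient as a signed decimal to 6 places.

+0.239046

triangle: 3!*2!*1!/7! = 12/5040
(j±m)!: 2!*3!*2!*2!*1!*2! = 96
prefactor² = (2J+1)*Δ*N² = 32/35
  k=1: −1/(1!*2!*2!*1!*0!*0!) = -1/4
  k=2: +1/(2!*1!*1!*0!*1!*1!) = 1/2
Σ = 1/4  ⇒  CG² = 32/35*1/4² = 2/35
CG = +√(2/35) = +0.239046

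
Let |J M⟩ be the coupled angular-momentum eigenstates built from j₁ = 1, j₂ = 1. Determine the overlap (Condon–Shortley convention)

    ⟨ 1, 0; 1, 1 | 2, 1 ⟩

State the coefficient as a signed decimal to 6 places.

+√(1/2) ≈ +0.707107

√[5·0!2!2!/5! · 1!1!2!0!3!1!] = √(2)
  +(−1)^0/∏(0,0,1,2,1,0)! = 1/2  (running 1/2)
⟨..|..⟩ = √(2)·(1/2) = +0.707107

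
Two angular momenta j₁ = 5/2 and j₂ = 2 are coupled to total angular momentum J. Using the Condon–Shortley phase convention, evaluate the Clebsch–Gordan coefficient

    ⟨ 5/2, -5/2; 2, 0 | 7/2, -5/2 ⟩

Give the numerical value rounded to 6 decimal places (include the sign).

√[8·1!4!3!/9! · 0!5!2!2!1!6!] = √(7680/7)
  +(−1)^1/∏(1,0,4,1,0,2)! = -1/48  (running -1/48)
⟨..|..⟩ = √(7680/7)·(-1/48) = -0.690066

-0.690066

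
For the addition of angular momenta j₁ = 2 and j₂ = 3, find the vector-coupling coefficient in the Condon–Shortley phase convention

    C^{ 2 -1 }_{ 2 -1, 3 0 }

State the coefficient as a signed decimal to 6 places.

+0.534522

j₁+j₂−J=3  J+j₁−j₂=1  J−j₁+j₂=3  j₁+j₂+J+1=8
(j₁±m₁, j₂±m₂, J±M) = (1,3,3,3,1,3)
P² = 81/14
sum k=2..3:
  [2] +1/4 = 1/4
  [3] −1/36 = -1/36
S = 2/9
C² = P²·S² = 2/7 ; C = +0.534522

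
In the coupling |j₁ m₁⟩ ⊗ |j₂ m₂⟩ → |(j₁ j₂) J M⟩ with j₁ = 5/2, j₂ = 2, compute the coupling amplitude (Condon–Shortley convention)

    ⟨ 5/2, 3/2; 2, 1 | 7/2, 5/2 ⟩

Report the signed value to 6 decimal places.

+0.125988

j₁+j₂−J=1  J+j₁−j₂=4  J−j₁+j₂=3  j₁+j₂+J+1=9
(j₁±m₁, j₂±m₂, J±M) = (4,1,3,1,6,1)
P² = 2304/7
sum k=0..1:
  [0] +1/36 = 1/36
  [1] −1/48 = -1/48
S = 1/144
C² = P²·S² = 1/63 ; C = +0.125988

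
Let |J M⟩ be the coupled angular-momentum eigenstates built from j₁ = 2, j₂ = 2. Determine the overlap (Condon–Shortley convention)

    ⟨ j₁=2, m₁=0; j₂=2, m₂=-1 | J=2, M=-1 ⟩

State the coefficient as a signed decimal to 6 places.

triangle: 2!·2!·2!/7! = 8/5040
(j±m)!: 2!·2!·1!·3!·1!·3! = 144
prefactor² = (2J+1)·Δ·N² = 8/7
  k=0: +1/(0!·2!·2!·1!·0!·1!) = 1/4
  k=1: −1/(1!·1!·1!·0!·1!·2!) = -1/2
Σ = -1/4  ⇒  CG² = 8/7·(-1/4)² = 1/14
CG = −√(1/14) = -0.267261

-0.267261  (= −√(1/14))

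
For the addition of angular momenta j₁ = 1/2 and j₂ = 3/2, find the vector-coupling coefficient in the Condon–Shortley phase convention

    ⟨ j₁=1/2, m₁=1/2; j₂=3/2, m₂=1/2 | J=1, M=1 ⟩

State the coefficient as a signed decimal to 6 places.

+√(1/4) ≈ +0.500000

√[3·1!0!2!/4! · 1!0!2!1!2!0!] = √(1)
  +(−1)^0/∏(0,1,0,2,0,0)! = 1/2  (running 1/2)
⟨..|..⟩ = √(1)·(1/2) = +0.500000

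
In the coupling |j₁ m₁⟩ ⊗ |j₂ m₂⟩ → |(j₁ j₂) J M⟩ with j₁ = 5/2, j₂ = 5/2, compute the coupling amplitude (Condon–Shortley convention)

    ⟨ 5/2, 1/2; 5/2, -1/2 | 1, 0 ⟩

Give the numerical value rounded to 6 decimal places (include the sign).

+0.119523  (= +√(1/70))

√[3·4!1!1!/7! · 3!2!2!3!1!1!] = √(72/35)
  +(−1)^1/∏(1,3,1,1,0,0)! = -1/6  (running -1/6)
  +(−1)^2/∏(2,2,0,0,1,1)! = 1/4  (running 1/12)
⟨..|..⟩ = √(72/35)·(1/12) = +0.119523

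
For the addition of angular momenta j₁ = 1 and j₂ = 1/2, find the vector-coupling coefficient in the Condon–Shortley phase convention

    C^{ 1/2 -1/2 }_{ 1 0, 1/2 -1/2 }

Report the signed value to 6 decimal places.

j₁+j₂−J=1  J+j₁−j₂=1  J−j₁+j₂=0  j₁+j₂+J+1=3
(j₁±m₁, j₂±m₂, J±M) = (1,1,0,1,0,1)
P² = 1/3
sum k=0..0:
  [0] +1/1 = 1
S = 1
C² = P²·S² = 1/3 ; C = +0.577350

+0.577350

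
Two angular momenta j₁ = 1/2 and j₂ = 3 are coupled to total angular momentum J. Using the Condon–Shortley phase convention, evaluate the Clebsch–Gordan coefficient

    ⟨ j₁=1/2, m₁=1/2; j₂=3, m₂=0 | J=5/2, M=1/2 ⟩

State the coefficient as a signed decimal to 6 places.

j₁+j₂−J=1  J+j₁−j₂=0  J−j₁+j₂=5  j₁+j₂+J+1=7
(j₁±m₁, j₂±m₂, J±M) = (1,0,3,3,3,2)
P² = 432/7
sum k=0..0:
  [0] +1/12 = 1/12
S = 1/12
C² = P²·S² = 3/7 ; C = +0.654654

+√(3/7) = +0.654654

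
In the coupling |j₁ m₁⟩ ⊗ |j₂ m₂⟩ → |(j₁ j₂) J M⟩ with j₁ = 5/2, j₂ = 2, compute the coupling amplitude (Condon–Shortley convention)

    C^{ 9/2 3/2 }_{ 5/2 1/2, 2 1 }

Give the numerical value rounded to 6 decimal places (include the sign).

√[10·0!5!4!/10! · 3!2!3!1!6!3!] = √(17280/7)
  +(−1)^0/∏(0,0,2,3,3,1)! = 1/72  (running 1/72)
⟨..|..⟩ = √(17280/7)·(1/72) = +0.690066

+√(10/21) = +0.690066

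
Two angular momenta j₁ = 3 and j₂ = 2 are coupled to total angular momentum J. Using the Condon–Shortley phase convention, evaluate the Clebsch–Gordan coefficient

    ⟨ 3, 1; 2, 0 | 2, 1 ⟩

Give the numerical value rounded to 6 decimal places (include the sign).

triangle: 3!×3!×1!/8! = 36/40320
(j±m)!: 4!×2!×2!×2!×3!×1! = 1152
prefactor² = (2J+1)×Δ×N² = 36/7
  k=1: −1/(1!×2!×1!×1!×2!×0!) = -1/4
  k=2: +1/(2!×1!×0!×0!×3!×1!) = 1/12
Σ = -1/6  ⇒  CG² = 36/7×(-1/6)² = 1/7
CG = −√(1/7) = -0.377964

-0.377964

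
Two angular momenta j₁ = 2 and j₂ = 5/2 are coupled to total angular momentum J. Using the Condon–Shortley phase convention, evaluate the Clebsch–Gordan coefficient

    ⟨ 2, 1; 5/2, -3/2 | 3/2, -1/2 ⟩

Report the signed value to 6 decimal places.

−√(2/105) = -0.138013

√[4·3!1!2!/7! · 3!1!1!4!1!2!] = √(96/35)
  +(−1)^0/∏(0,3,1,1,0,1)! = 1/6  (running 1/6)
  +(−1)^1/∏(1,2,0,0,1,2)! = -1/4  (running -1/12)
⟨..|..⟩ = √(96/35)·(-1/12) = -0.138013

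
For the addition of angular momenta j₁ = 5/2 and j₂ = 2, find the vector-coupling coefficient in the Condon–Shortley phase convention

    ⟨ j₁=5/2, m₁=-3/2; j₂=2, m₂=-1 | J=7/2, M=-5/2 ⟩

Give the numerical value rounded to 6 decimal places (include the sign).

triangle: 1!*4!*3!/9! = 144/362880
(j±m)!: 1!*4!*1!*3!*1!*6! = 103680
prefactor² = (2J+1)*Δ*N² = 2304/7
  k=0: +1/(0!*1!*4!*1!*0!*2!) = 1/48
  k=1: −1/(1!*0!*3!*0!*1!*3!) = -1/36
Σ = -1/144  ⇒  CG² = 2304/7*(-1/144)² = 1/63
CG = −√(1/63) = -0.125988

−√(1/63) = -0.125988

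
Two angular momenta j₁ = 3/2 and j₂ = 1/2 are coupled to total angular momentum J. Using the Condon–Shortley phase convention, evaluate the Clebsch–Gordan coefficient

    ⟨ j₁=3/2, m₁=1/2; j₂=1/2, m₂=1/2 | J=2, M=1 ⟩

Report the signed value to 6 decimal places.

√[5·0!3!1!/5! · 2!1!1!0!3!1!] = √(3)
  +(−1)^0/∏(0,0,1,1,2,0)! = 1/2  (running 1/2)
⟨..|..⟩ = √(3)·(1/2) = +0.866025

+√(3/4) ≈ +0.866025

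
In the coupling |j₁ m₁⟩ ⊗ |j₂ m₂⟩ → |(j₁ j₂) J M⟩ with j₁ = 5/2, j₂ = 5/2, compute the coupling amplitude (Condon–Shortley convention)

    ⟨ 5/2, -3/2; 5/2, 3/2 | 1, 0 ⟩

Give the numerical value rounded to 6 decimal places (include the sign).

−√(9/70) = -0.358569

triangle: 4!·1!·1!/7! = 24/5040
(j±m)!: 1!·4!·4!·1!·1!·1! = 576
prefactor² = (2J+1)·Δ·N² = 288/35
  k=3: −1/(3!·1!·1!·1!·0!·0!) = -1/6
  k=4: +1/(4!·0!·0!·0!·1!·1!) = 1/24
Σ = -1/8  ⇒  CG² = 288/35·(-1/8)² = 9/70
CG = −√(9/70) = -0.358569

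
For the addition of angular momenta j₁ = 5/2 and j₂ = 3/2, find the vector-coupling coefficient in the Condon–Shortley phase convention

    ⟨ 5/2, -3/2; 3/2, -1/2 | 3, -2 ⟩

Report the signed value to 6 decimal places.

√[7·1!4!2!/8! · 1!4!1!2!1!5!] = √(48)
  +(−1)^0/∏(0,1,4,1,0,1)! = 1/24  (running 1/24)
  +(−1)^1/∏(1,0,3,0,1,2)! = -1/12  (running -1/24)
⟨..|..⟩ = √(48)·(-1/24) = -0.288675

−√(1/12) = -0.288675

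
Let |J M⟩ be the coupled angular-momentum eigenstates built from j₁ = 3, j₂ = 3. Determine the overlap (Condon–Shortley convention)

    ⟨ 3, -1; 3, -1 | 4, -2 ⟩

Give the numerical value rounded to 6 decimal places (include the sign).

triangle: 2!×4!×4!/11! = 1152/39916800
(j±m)!: 2!×4!×2!×4!×2!×6! = 3317760
prefactor² = (2J+1)×Δ×N² = 331776/385
  k=0: +1/(0!×2!×4!×2!×0!×2!) = 1/192
  k=1: −1/(1!×1!×3!×1!×1!×3!) = -1/36
  k=2: +1/(2!×0!×2!×0!×2!×4!) = 1/192
Σ = -5/288  ⇒  CG² = 331776/385×(-5/288)² = 20/77
CG = −√(20/77) = -0.509647

-0.509647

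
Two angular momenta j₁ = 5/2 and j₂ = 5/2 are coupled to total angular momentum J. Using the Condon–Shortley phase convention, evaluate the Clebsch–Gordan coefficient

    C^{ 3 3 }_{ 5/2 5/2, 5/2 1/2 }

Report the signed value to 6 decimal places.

triangle: 2!×3!×3!/9! = 72/362880
(j±m)!: 5!×0!×3!×2!×6!×0! = 1036800
prefactor² = (2J+1)×Δ×N² = 1440
  k=0: +1/(0!×2!×0!×3!×3!×0!) = 1/72
Σ = 1/72  ⇒  CG² = 1440×1/72² = 5/18
CG = +√(5/18) = +0.527046

+0.527046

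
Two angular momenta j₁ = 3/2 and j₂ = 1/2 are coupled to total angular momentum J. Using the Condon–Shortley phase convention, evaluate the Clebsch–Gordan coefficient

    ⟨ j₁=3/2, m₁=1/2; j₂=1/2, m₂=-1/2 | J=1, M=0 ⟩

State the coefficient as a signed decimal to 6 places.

+0.707107  (= +√(1/2))

√[3·1!2!0!/4! · 2!1!0!1!1!1!] = √(1/2)
  +(−1)^0/∏(0,1,1,0,1,0)! = 1  (running 1)
⟨..|..⟩ = √(1/2)·(1) = +0.707107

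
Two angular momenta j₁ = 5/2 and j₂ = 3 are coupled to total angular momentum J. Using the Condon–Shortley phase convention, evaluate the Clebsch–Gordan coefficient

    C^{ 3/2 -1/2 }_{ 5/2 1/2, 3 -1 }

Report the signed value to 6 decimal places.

−√(1/105) ≈ -0.097590

j₁+j₂−J=4  J+j₁−j₂=1  J−j₁+j₂=2  j₁+j₂+J+1=8
(j₁±m₁, j₂±m₂, J±M) = (3,2,2,4,1,2)
P² = 192/35
sum k=1..2:
  [1] −1/6 = -1/6
  [2] +1/8 = 1/8
S = -1/24
C² = P²·S² = 1/105 ; C = -0.097590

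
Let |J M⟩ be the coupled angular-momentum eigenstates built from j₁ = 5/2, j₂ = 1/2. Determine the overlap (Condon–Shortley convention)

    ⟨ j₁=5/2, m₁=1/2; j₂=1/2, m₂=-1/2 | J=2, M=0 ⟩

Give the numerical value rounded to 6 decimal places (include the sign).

+√(1/2) ≈ +0.707107

j₁+j₂−J=1  J+j₁−j₂=4  J−j₁+j₂=0  j₁+j₂+J+1=6
(j₁±m₁, j₂±m₂, J±M) = (3,2,0,1,2,2)
P² = 8
sum k=0..0:
  [0] +1/4 = 1/4
S = 1/4
C² = P²·S² = 1/2 ; C = +0.707107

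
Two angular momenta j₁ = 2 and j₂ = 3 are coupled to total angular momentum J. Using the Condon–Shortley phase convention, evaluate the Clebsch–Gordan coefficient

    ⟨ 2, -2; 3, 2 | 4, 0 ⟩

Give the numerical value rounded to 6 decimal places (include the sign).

-0.377964  (= −√(1/7))

√[9·1!3!5!/10! · 0!4!5!1!4!4!] = √(20736/7)
  +(−1)^1/∏(1,0,3,4,0,1)! = -1/144  (running -1/144)
⟨..|..⟩ = √(20736/7)·(-1/144) = -0.377964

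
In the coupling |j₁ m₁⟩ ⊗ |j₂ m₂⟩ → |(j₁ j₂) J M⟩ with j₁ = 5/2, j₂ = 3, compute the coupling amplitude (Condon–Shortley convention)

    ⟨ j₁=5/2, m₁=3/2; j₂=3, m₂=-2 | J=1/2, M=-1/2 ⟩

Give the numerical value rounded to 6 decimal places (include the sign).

-0.487950

j₁+j₂−J=5  J+j₁−j₂=0  J−j₁+j₂=1  j₁+j₂+J+1=7
(j₁±m₁, j₂±m₂, J±M) = (4,1,1,5,0,1)
P² = 960/7
sum k=1..1:
  [1] −1/24 = -1/24
S = -1/24
C² = P²·S² = 5/21 ; C = -0.487950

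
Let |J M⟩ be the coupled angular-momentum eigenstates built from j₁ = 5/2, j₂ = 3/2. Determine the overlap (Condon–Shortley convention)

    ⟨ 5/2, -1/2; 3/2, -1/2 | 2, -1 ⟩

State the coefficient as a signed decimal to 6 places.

-0.545545  (= −√(25/84))

j₁+j₂−J=2  J+j₁−j₂=3  J−j₁+j₂=1  j₁+j₂+J+1=7
(j₁±m₁, j₂±m₂, J±M) = (2,3,1,2,1,3)
P² = 12/7
sum k=0..1:
  [0] +1/12 = 1/12
  [1] −1/2 = -1/2
S = -5/12
C² = P²·S² = 25/84 ; C = -0.545545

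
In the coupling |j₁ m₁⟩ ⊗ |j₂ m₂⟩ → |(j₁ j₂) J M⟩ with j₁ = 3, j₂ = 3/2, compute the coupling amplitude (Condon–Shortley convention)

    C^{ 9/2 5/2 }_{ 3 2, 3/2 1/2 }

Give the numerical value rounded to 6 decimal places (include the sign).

+√(1/2) = +0.707107

triangle: 0!×6!×3!/10! = 4320/3628800
(j±m)!: 5!×1!×2!×1!×7!×2! = 2419200
prefactor² = (2J+1)×Δ×N² = 28800
  k=0: +1/(0!×0!×1!×2!×5!×1!) = 1/240
Σ = 1/240  ⇒  CG² = 28800×1/240² = 1/2
CG = +√(1/2) = +0.707107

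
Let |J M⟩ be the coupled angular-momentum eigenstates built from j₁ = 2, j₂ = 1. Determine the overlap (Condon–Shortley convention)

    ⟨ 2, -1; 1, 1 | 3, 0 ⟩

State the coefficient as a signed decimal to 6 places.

j₁+j₂−J=0  J+j₁−j₂=4  J−j₁+j₂=2  j₁+j₂+J+1=7
(j₁±m₁, j₂±m₂, J±M) = (1,3,2,0,3,3)
P² = 144/5
sum k=0..0:
  [0] +1/12 = 1/12
S = 1/12
C² = P²·S² = 1/5 ; C = +0.447214

+0.447214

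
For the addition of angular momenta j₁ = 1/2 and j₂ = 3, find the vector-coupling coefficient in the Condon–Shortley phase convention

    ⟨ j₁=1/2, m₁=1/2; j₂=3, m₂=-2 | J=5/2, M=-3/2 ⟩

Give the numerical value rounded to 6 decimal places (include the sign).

triangle: 1!·0!·5!/7! = 120/5040
(j±m)!: 1!·0!·1!·5!·1!·4! = 2880
prefactor² = (2J+1)·Δ·N² = 2880/7
  k=0: +1/(0!·1!·0!·1!·0!·4!) = 1/24
Σ = 1/24  ⇒  CG² = 2880/7·1/24² = 5/7
CG = +√(5/7) = +0.845154

+0.845154  (= +√(5/7))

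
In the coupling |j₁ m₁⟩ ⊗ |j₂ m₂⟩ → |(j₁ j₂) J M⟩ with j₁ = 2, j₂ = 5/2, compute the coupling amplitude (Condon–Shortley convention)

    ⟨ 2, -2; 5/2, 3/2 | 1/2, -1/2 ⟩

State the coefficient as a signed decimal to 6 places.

√[2·4!0!1!/6! · 0!4!4!1!0!1!] = √(192/5)
  +(−1)^4/∏(4,0,0,0,0,1)! = 1/24  (running 1/24)
⟨..|..⟩ = √(192/5)·(1/24) = +0.258199

+√(1/15) ≈ +0.258199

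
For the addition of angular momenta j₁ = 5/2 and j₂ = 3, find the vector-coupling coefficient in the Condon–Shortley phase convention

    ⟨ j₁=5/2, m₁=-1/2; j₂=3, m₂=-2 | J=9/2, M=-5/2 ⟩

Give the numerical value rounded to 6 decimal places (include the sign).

+√(49/198) = +0.497468

√[10·1!4!5!/11! · 2!3!1!5!2!7!] = √(115200/11)
  +(−1)^0/∏(0,1,3,1,1,4)! = 1/144  (running 1/144)
  +(−1)^1/∏(1,0,2,0,2,5)! = -1/480  (running 7/1440)
⟨..|..⟩ = √(115200/11)·(7/1440) = +0.497468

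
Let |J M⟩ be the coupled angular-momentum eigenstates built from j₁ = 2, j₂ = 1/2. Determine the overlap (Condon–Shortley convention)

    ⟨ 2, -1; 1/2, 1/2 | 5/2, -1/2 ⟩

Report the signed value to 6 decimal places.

√[6·0!4!1!/6! · 1!3!1!0!2!3!] = √(72/5)
  +(−1)^0/∏(0,0,3,1,1,0)! = 1/6  (running 1/6)
⟨..|..⟩ = √(72/5)·(1/6) = +0.632456

+0.632456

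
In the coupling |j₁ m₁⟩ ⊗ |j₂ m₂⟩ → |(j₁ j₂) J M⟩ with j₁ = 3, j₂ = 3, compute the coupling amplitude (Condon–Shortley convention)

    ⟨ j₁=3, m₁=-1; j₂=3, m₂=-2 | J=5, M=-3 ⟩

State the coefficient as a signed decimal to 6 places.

√[11·1!5!5!/12! · 2!4!1!5!2!8!] = √(153600)
  +(−1)^0/∏(0,1,4,1,1,4)! = 1/576  (running 1/576)
  +(−1)^1/∏(1,0,3,0,2,5)! = -1/1440  (running 1/960)
⟨..|..⟩ = √(153600)·(1/960) = +0.408248

+√(1/6) = +0.408248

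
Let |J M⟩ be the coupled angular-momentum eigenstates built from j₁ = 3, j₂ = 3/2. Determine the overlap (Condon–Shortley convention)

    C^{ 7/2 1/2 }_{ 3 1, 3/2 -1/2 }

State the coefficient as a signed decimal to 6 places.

+0.534522

√[8·1!5!2!/9! · 4!2!1!2!4!3!] = √(512/7)
  +(−1)^0/∏(0,1,2,1,3,1)! = 1/12  (running 1/12)
  +(−1)^1/∏(1,0,1,0,4,2)! = -1/48  (running 1/16)
⟨..|..⟩ = √(512/7)·(1/16) = +0.534522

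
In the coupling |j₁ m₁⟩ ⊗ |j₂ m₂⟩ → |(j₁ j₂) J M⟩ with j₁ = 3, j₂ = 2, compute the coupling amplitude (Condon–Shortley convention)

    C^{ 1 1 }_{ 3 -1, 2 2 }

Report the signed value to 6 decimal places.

triangle: 4!×2!×0!/7! = 48/5040
(j±m)!: 2!×4!×4!×0!×2!×0! = 2304
prefactor² = (2J+1)×Δ×N² = 2304/35
  k=4: +1/(4!×0!×0!×0!×2!×0!) = 1/48
Σ = 1/48  ⇒  CG² = 2304/35×1/48² = 1/35
CG = +√(1/35) = +0.169031

+0.169031  (= +√(1/35))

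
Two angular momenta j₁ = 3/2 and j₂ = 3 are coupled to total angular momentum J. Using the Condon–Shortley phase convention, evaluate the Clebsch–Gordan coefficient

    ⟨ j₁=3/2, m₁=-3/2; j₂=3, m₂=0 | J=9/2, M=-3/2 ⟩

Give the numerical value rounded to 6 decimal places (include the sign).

+0.487950

triangle: 0!×3!×6!/10! = 4320/3628800
(j±m)!: 0!×3!×3!×3!×3!×6! = 933120
prefactor² = (2J+1)×Δ×N² = 77760/7
  k=0: +1/(0!×0!×3!×3!×0!×3!) = 1/216
Σ = 1/216  ⇒  CG² = 77760/7×1/216² = 5/21
CG = +√(5/21) = +0.487950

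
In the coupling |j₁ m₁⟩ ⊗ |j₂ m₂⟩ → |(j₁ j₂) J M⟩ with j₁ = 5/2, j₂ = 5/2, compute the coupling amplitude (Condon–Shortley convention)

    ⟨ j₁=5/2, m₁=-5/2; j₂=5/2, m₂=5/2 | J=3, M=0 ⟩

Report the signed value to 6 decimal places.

+0.372678  (= +√(5/36))

triangle: 2!×3!×3!/9! = 72/362880
(j±m)!: 0!×5!×5!×0!×3!×3! = 518400
prefactor² = (2J+1)×Δ×N² = 720
  k=2: +1/(2!×0!×3!×3!×0!×0!) = 1/72
Σ = 1/72  ⇒  CG² = 720×1/72² = 5/36
CG = +√(5/36) = +0.372678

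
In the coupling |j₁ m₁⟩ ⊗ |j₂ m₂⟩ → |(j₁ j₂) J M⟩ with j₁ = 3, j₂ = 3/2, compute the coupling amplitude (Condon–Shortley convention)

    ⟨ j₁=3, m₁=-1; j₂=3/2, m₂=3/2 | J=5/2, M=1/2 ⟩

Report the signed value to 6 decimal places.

+√(27/70) ≈ +0.621059

√[6·2!4!1!/8! · 2!4!3!0!3!2!] = √(864/35)
  +(−1)^2/∏(2,0,2,1,2,0)! = 1/8  (running 1/8)
⟨..|..⟩ = √(864/35)·(1/8) = +0.621059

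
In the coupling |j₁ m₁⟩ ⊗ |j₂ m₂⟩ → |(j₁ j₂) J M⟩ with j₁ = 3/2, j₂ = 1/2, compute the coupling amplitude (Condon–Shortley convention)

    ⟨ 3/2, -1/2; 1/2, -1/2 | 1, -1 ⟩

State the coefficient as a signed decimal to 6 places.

+0.500000  (= +√(1/4))

√[3·1!2!0!/4! · 1!2!0!1!0!2!] = √(1)
  +(−1)^0/∏(0,1,2,0,0,0)! = 1/2  (running 1/2)
⟨..|..⟩ = √(1)·(1/2) = +0.500000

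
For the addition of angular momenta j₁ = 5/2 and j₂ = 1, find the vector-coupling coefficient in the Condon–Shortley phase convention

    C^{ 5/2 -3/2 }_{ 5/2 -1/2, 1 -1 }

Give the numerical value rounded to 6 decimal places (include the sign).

+√(16/35) = +0.676123

√[6·1!4!1!/7! · 2!3!0!2!1!4!] = √(576/35)
  +(−1)^0/∏(0,1,3,0,1,1)! = 1/6  (running 1/6)
⟨..|..⟩ = √(576/35)·(1/6) = +0.676123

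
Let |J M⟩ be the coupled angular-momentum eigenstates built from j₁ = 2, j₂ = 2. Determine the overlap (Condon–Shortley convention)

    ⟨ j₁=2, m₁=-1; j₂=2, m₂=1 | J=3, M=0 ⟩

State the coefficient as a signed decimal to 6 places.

triangle: 1!×3!×3!/8! = 36/40320
(j±m)!: 1!×3!×3!×1!×3!×3! = 1296
prefactor² = (2J+1)×Δ×N² = 81/10
  k=0: +1/(0!×1!×3!×3!×0!×0!) = 1/36
  k=1: −1/(1!×0!×2!×2!×1!×1!) = -1/4
Σ = -2/9  ⇒  CG² = 81/10×(-2/9)² = 2/5
CG = −√(2/5) = -0.632456

−√(2/5) ≈ -0.632456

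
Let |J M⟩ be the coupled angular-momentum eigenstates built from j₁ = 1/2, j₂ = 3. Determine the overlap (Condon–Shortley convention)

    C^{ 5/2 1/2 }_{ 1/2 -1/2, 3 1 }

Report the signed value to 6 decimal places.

j₁+j₂−J=1  J+j₁−j₂=0  J−j₁+j₂=5  j₁+j₂+J+1=7
(j₁±m₁, j₂±m₂, J±M) = (0,1,4,2,3,2)
P² = 576/7
sum k=1..1:
  [1] −1/12 = -1/12
S = -1/12
C² = P²·S² = 4/7 ; C = -0.755929

−√(4/7) = -0.755929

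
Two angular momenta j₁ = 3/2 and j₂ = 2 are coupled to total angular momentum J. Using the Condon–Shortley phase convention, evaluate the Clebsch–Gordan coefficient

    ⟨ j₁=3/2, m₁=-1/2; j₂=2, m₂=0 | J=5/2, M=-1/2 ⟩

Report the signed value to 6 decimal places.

j₁+j₂−J=1  J+j₁−j₂=2  J−j₁+j₂=3  j₁+j₂+J+1=7
(j₁±m₁, j₂±m₂, J±M) = (1,2,2,2,2,3)
P² = 48/35
sum k=0..1:
  [0] +1/4 = 1/4
  [1] −1/2 = -1/2
S = -1/4
C² = P²·S² = 3/35 ; C = -0.292770

−√(3/35) = -0.292770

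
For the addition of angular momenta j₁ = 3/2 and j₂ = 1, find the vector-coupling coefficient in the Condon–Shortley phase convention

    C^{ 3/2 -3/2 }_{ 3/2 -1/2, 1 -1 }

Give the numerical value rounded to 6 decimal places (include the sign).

j₁+j₂−J=1  J+j₁−j₂=2  J−j₁+j₂=1  j₁+j₂+J+1=5
(j₁±m₁, j₂±m₂, J±M) = (1,2,0,2,0,3)
P² = 8/5
sum k=0..0:
  [0] +1/2 = 1/2
S = 1/2
C² = P²·S² = 2/5 ; C = +0.632456

+√(2/5) = +0.632456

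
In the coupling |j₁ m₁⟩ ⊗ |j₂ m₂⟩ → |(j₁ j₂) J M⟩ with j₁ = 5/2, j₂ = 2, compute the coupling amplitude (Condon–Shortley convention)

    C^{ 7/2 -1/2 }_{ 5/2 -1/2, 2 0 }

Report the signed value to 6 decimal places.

−√(4/105) ≈ -0.195180

j₁+j₂−J=1  J+j₁−j₂=4  J−j₁+j₂=3  j₁+j₂+J+1=9
(j₁±m₁, j₂±m₂, J±M) = (2,3,2,2,3,4)
P² = 768/35
sum k=0..1:
  [0] +1/12 = 1/12
  [1] −1/8 = -1/8
S = -1/24
C² = P²·S² = 4/105 ; C = -0.195180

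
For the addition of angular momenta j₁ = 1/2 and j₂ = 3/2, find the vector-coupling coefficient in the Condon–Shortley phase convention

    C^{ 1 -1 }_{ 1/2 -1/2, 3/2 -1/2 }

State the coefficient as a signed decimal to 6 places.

-0.500000  (= −√(1/4))

triangle: 1!·0!·2!/4! = 2/24
(j±m)!: 0!·1!·1!·2!·0!·2! = 4
prefactor² = (2J+1)·Δ·N² = 1
  k=1: −1/(1!·0!·0!·0!·0!·2!) = -1/2
Σ = -1/2  ⇒  CG² = 1·(-1/2)² = 1/4
CG = −√(1/4) = -0.500000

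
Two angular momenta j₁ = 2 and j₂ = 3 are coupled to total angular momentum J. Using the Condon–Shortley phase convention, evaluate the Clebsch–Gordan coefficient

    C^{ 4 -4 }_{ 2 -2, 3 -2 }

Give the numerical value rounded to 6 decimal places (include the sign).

−√(2/5) ≈ -0.632456

j₁+j₂−J=1  J+j₁−j₂=3  J−j₁+j₂=5  j₁+j₂+J+1=10
(j₁±m₁, j₂±m₂, J±M) = (0,4,1,5,0,8)
P² = 207360
sum k=1..1:
  [1] −1/720 = -1/720
S = -1/720
C² = P²·S² = 2/5 ; C = -0.632456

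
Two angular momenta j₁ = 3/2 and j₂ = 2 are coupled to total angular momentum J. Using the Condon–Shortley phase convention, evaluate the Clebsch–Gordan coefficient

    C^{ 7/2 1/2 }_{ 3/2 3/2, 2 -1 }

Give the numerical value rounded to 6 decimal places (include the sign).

triangle: 0!*3!*4!/8! = 144/40320
(j±m)!: 3!*0!*1!*3!*4!*3! = 5184
prefactor² = (2J+1)*Δ*N² = 5184/35
  k=0: +1/(0!*0!*0!*1!*3!*3!) = 1/36
Σ = 1/36  ⇒  CG² = 5184/35*1/36² = 4/35
CG = +√(4/35) = +0.338062

+0.338062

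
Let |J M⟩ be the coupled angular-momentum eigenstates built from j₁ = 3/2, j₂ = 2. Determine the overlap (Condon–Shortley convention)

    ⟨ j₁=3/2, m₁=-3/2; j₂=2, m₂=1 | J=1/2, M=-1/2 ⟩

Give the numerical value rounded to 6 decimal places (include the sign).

−√(1/10) = -0.316228

j₁+j₂−J=3  J+j₁−j₂=0  J−j₁+j₂=1  j₁+j₂+J+1=5
(j₁±m₁, j₂±m₂, J±M) = (0,3,3,1,0,1)
P² = 18/5
sum k=3..3:
  [3] −1/6 = -1/6
S = -1/6
C² = P²·S² = 1/10 ; C = -0.316228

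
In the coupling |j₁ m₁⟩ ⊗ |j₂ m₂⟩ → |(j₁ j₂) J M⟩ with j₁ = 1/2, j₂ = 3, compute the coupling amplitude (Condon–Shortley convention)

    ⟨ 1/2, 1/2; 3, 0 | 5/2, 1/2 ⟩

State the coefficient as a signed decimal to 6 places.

+0.654654

√[6·1!0!5!/7! · 1!0!3!3!3!2!] = √(432/7)
  +(−1)^0/∏(0,1,0,3,0,2)! = 1/12  (running 1/12)
⟨..|..⟩ = √(432/7)·(1/12) = +0.654654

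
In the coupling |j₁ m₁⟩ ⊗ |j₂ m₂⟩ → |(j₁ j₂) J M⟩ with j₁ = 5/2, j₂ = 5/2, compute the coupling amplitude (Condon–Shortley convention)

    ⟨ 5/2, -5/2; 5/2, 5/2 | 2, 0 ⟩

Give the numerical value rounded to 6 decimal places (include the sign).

-0.545545

triangle: 3!*2!*2!/8! = 24/40320
(j±m)!: 0!*5!*5!*0!*2!*2! = 57600
prefactor² = (2J+1)*Δ*N² = 1200/7
  k=3: −1/(3!*0!*2!*2!*0!*0!) = -1/24
Σ = -1/24  ⇒  CG² = 1200/7*(-1/24)² = 25/84
CG = −√(25/84) = -0.545545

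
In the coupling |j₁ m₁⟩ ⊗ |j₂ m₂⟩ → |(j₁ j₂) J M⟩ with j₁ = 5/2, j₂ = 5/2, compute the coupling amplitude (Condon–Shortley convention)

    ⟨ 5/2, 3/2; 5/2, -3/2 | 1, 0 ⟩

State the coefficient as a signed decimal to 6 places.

−√(9/70) ≈ -0.358569

√[3·4!1!1!/7! · 4!1!1!4!1!1!] = √(288/35)
  +(−1)^0/∏(0,4,1,1,0,0)! = 1/24  (running 1/24)
  +(−1)^1/∏(1,3,0,0,1,1)! = -1/6  (running -1/8)
⟨..|..⟩ = √(288/35)·(-1/8) = -0.358569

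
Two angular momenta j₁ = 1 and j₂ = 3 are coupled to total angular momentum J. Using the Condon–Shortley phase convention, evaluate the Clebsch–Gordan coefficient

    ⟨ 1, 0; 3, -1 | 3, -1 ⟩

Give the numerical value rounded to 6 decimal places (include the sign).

+√(1/12) ≈ +0.288675

triangle: 1!×1!×5!/8! = 120/40320
(j±m)!: 1!×1!×2!×4!×2!×4! = 2304
prefactor² = (2J+1)×Δ×N² = 48
  k=0: +1/(0!×1!×1!×2!×0!×3!) = 1/12
  k=1: −1/(1!×0!×0!×1!×1!×4!) = -1/24
Σ = 1/24  ⇒  CG² = 48×1/24² = 1/12
CG = +√(1/12) = +0.288675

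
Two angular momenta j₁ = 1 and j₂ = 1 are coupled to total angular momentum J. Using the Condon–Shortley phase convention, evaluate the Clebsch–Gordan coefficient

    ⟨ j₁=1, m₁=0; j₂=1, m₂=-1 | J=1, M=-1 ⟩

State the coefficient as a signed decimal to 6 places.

j₁+j₂−J=1  J+j₁−j₂=1  J−j₁+j₂=1  j₁+j₂+J+1=4
(j₁±m₁, j₂±m₂, J±M) = (1,1,0,2,0,2)
P² = 1/2
sum k=0..0:
  [0] +1/1 = 1
S = 1
C² = P²·S² = 1/2 ; C = +0.707107

+0.707107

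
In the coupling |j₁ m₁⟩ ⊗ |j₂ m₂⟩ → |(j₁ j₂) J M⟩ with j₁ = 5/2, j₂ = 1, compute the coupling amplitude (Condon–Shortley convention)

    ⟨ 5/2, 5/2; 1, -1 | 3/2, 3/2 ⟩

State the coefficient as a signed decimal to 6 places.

+0.816497

√[4·2!3!0!/6! · 5!0!0!2!3!0!] = √(96)
  +(−1)^0/∏(0,2,0,0,3,0)! = 1/12  (running 1/12)
⟨..|..⟩ = √(96)·(1/12) = +0.816497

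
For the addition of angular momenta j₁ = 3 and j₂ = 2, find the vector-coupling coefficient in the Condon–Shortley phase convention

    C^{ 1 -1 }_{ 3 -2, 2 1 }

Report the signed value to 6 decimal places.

j₁+j₂−J=4  J+j₁−j₂=2  J−j₁+j₂=0  j₁+j₂+J+1=7
(j₁±m₁, j₂±m₂, J±M) = (1,5,3,1,0,2)
P² = 288/7
sum k=3..3:
  [3] −1/12 = -1/12
S = -1/12
C² = P²·S² = 2/7 ; C = -0.534522

−√(2/7) ≈ -0.534522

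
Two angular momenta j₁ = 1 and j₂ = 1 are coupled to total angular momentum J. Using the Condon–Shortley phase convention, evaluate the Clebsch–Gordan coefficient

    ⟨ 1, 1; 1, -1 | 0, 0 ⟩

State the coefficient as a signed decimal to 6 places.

+0.577350

√[1·2!0!0!/3! · 2!0!0!2!0!0!] = √(4/3)
  +(−1)^0/∏(0,2,0,0,0,0)! = 1/2  (running 1/2)
⟨..|..⟩ = √(4/3)·(1/2) = +0.577350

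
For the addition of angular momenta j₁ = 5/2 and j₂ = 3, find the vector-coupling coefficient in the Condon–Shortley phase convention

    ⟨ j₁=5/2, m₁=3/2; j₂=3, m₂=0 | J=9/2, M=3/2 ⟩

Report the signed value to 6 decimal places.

√[10·1!4!5!/11! · 4!1!3!3!6!3!] = √(207360/77)
  +(−1)^0/∏(0,1,1,3,3,2)! = 1/72  (running 1/72)
  +(−1)^1/∏(1,0,0,2,4,3)! = -1/288  (running 1/96)
⟨..|..⟩ = √(207360/77)·(1/96) = +0.540562

+√(45/154) = +0.540562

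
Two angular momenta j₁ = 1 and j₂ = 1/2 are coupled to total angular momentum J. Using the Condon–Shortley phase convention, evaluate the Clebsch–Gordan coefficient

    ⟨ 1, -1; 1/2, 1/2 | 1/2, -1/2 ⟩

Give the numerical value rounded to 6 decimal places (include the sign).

j₁+j₂−J=1  J+j₁−j₂=1  J−j₁+j₂=0  j₁+j₂+J+1=3
(j₁±m₁, j₂±m₂, J±M) = (0,2,1,0,0,1)
P² = 2/3
sum k=1..1:
  [1] −1/1 = -1
S = -1
C² = P²·S² = 2/3 ; C = -0.816497

−√(2/3) = -0.816497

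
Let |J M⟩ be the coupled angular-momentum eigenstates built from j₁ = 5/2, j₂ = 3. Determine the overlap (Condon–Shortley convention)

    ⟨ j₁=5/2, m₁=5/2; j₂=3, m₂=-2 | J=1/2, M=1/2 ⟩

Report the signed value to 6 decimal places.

√[2·5!0!1!/7! · 5!0!1!5!1!0!] = √(4800/7)
  +(−1)^0/∏(0,5,0,1,0,0)! = 1/120  (running 1/120)
⟨..|..⟩ = √(4800/7)·(1/120) = +0.218218

+0.218218  (= +√(1/21))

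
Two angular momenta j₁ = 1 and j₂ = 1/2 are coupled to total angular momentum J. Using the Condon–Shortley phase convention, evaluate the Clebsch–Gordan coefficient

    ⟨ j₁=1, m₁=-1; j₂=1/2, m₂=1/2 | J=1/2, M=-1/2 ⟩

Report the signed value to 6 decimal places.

√[2·1!1!0!/3! · 0!2!1!0!0!1!] = √(2/3)
  +(−1)^1/∏(1,0,1,0,0,0)! = -1  (running -1)
⟨..|..⟩ = √(2/3)·(-1) = -0.816497

−√(2/3) = -0.816497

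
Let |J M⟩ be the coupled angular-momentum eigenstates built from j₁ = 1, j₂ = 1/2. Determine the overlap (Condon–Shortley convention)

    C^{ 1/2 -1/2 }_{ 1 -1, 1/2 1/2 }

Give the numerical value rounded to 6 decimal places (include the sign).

-0.816497  (= −√(2/3))

triangle: 1!*1!*0!/3! = 1/6
(j±m)!: 0!*2!*1!*0!*0!*1! = 2
prefactor² = (2J+1)*Δ*N² = 2/3
  k=1: −1/(1!*0!*1!*0!*0!*0!) = -1
Σ = -1  ⇒  CG² = 2/3*(-1)² = 2/3
CG = −√(2/3) = -0.816497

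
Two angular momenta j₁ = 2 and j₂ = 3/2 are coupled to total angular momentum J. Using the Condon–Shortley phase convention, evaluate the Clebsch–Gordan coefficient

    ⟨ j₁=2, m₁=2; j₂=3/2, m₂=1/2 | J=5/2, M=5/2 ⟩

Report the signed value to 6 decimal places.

+√(4/7) ≈ +0.755929

√[6·1!3!2!/7! · 4!0!2!1!5!0!] = √(576/7)
  +(−1)^0/∏(0,1,0,2,3,0)! = 1/12  (running 1/12)
⟨..|..⟩ = √(576/7)·(1/12) = +0.755929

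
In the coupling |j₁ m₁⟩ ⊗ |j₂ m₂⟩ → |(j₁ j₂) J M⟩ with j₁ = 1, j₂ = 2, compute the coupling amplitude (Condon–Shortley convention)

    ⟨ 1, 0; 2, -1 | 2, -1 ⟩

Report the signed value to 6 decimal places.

triangle: 1!×1!×3!/6! = 6/720
(j±m)!: 1!×1!×1!×3!×1!×3! = 36
prefactor² = (2J+1)×Δ×N² = 3/2
  k=0: +1/(0!×1!×1!×1!×0!×2!) = 1/2
  k=1: −1/(1!×0!×0!×0!×1!×3!) = -1/6
Σ = 1/3  ⇒  CG² = 3/2×1/3² = 1/6
CG = +√(1/6) = +0.408248

+√(1/6) ≈ +0.408248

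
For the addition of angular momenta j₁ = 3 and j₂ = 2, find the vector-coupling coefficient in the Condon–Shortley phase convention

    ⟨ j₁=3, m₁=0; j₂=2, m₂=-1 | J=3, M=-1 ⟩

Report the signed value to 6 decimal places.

√[7·2!4!2!/9! · 3!3!1!3!2!4!] = √(96/5)
  +(−1)^0/∏(0,2,3,1,1,1)! = 1/12  (running 1/12)
  +(−1)^1/∏(1,1,2,0,2,2)! = -1/8  (running -1/24)
⟨..|..⟩ = √(96/5)·(-1/24) = -0.182574

−√(1/30) ≈ -0.182574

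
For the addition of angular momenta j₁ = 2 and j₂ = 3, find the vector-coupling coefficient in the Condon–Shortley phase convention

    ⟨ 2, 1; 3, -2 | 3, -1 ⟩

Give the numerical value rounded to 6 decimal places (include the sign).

+√(1/4) = +0.500000

√[7·2!2!4!/9! · 3!1!1!5!2!4!] = √(64)
  +(−1)^0/∏(0,2,1,1,1,3)! = 1/12  (running 1/12)
  +(−1)^1/∏(1,1,0,0,2,4)! = -1/48  (running 1/16)
⟨..|..⟩ = √(64)·(1/16) = +0.500000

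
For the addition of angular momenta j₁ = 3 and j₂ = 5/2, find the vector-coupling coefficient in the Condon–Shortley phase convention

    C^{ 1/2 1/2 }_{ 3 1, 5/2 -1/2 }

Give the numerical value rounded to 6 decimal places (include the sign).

j₁+j₂−J=5  J+j₁−j₂=1  J−j₁+j₂=0  j₁+j₂+J+1=7
(j₁±m₁, j₂±m₂, J±M) = (4,2,2,3,1,0)
P² = 192/7
sum k=2..2:
  [2] +1/12 = 1/12
S = 1/12
C² = P²·S² = 4/21 ; C = +0.436436

+√(4/21) ≈ +0.436436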